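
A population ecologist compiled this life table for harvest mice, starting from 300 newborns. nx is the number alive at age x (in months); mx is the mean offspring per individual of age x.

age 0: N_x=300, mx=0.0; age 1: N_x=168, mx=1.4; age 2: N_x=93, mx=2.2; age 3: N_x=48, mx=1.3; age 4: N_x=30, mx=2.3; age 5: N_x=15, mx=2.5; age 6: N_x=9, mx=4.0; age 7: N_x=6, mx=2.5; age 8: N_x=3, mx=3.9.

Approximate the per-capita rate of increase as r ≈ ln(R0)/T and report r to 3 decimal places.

0.316

lx = nx/n0 = nx/300: 1, 0.56, 0.31, 0.16, 0.1, 0.05, 0.03, 0.02, 0.01
R0 = Σ lx·mx = 0 + 0.784 + 0.682 + 0.208 + 0.23 + 0.125 + 0.12 + 0.05 + 0.039 = 2.238
Σ x·lx·mx = 5.699; T = 5.699/2.238 = 2.54647…
r ≈ ln(R0)/T = ln(2.238)/2.54647… = 0.31635… → 0.316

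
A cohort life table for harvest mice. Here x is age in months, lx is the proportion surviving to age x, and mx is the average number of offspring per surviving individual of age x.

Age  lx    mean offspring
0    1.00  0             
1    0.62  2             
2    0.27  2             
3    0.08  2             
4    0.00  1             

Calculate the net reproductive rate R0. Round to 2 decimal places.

lx·mx by age: 0, 1.24, 0.54, 0.16, 0
R0 = Σ lx·mx = 1.94 → 1.94

1.94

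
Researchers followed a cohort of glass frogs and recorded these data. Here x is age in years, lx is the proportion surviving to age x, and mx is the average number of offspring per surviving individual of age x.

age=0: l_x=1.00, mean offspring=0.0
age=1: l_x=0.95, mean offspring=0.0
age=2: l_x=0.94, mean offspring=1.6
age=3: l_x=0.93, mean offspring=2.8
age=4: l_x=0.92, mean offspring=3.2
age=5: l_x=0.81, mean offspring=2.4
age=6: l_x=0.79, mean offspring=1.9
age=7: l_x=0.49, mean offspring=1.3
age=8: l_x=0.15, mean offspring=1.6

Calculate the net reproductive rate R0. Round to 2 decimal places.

lx·mx by age: 0, 0, 1.504, 2.604, 2.944, 1.944, 1.501, 0.637, 0.24
R0 = Σ lx·mx = 11.374 → 11.37

11.37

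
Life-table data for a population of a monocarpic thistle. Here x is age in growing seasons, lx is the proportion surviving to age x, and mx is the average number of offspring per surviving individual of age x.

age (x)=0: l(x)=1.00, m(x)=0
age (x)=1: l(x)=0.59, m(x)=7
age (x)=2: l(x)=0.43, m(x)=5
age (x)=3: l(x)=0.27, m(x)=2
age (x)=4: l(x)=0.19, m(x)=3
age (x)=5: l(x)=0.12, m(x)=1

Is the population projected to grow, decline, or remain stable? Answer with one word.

R0 = Σ lx·mx = 0 + 4.13 + 2.15 + 0.54 + 0.57 + 0.12 = 7.51
R0 > 1, so the population is growing.

growing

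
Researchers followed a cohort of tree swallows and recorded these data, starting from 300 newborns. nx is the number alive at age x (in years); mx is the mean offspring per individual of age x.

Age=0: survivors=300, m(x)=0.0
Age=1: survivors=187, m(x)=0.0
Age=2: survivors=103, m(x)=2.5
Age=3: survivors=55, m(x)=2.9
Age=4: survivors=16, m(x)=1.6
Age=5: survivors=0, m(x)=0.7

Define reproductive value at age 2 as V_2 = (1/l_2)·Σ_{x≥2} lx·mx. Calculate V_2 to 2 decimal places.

lx = nx/n0 = nx/300: 1, 0.62333…, 0.34333…, 0.18333…, 0.05333…, 0
lx·mx for x ≥ 2: 0.858333…, 0.531667…, 0.085333…, 0 → sum = 1.475333…
V_2 = 1.475333… / l_2 = 1.475333… / 0.343333… = 4.297087… → 4.30

4.30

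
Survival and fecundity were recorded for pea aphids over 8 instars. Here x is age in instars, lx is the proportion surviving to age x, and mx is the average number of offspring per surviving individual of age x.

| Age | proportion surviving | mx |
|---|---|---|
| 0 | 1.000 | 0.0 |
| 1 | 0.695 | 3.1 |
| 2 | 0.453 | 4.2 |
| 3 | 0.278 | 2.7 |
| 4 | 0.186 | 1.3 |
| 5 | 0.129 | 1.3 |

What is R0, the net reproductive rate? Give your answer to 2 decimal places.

lx·mx by age: 0, 2.1545, 1.9026, 0.7506, 0.2418, 0.1677
R0 = Σ lx·mx = 5.2172 → 5.22

5.22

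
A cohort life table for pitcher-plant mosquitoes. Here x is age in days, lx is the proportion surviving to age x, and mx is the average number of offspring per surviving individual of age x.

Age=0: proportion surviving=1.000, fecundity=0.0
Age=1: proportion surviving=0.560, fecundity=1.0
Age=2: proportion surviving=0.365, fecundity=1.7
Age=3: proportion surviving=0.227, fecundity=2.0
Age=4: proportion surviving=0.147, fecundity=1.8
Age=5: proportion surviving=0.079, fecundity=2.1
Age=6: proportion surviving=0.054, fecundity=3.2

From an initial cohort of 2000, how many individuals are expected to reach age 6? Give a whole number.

108

Expected survivors = N0 · l_6 = 2000 × 0.054 = 108 → 108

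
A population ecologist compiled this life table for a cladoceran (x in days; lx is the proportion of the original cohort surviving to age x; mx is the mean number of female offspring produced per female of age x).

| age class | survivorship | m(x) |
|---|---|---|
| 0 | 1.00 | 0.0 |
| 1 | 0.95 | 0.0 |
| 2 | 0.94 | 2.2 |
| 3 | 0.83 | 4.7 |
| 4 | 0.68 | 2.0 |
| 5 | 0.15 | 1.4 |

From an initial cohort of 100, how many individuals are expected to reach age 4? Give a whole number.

Expected survivors = N0 · l_4 = 100 × 0.68 = 68 → 68

68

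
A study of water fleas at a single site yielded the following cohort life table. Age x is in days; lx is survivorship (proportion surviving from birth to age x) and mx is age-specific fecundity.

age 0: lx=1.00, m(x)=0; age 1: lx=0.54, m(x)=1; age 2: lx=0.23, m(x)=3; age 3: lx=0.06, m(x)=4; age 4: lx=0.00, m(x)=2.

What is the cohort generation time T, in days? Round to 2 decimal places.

1.80

lx·mx: 0, 0.54, 0.69, 0.24, 0 → R0 = 1.47
x·lx·mx: 0, 0.54, 1.38, 0.72, 0 → Σ = 2.64
T = 2.64 / 1.47 = 1.795918… → 1.80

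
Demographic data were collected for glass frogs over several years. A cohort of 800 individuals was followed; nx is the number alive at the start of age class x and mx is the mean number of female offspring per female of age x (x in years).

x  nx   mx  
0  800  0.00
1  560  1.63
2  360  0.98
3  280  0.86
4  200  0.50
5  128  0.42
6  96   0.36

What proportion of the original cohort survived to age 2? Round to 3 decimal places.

0.450

l_2 = n_2/n_0 = 360/800 = 0.45 → 0.450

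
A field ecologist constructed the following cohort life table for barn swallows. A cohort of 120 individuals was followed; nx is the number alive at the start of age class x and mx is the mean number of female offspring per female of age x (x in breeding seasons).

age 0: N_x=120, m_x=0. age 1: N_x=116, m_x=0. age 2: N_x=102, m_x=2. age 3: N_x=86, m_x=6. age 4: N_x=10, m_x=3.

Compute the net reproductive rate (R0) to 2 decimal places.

6.25

lx = nx/n0 = nx/120: 1, 0.96667…, 0.85, 0.71667…, 0.08333…
lx·mx by age: 0, 0, 1.7, 4.3…, 0.25…
R0 = Σ lx·mx = 6.25… → 6.25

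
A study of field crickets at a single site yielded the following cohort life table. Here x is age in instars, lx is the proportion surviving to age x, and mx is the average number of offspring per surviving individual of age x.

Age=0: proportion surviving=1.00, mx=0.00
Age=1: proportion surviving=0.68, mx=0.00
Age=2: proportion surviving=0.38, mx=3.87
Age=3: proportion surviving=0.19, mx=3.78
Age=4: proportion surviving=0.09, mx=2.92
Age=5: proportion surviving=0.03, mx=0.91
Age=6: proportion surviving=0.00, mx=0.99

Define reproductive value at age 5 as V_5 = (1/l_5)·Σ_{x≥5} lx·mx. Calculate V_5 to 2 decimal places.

0.91

lx·mx for x ≥ 5: 0.0273, 0 → sum = 0.0273
V_5 = 0.0273 / l_5 = 0.0273 / 0.03 = 0.91 → 0.91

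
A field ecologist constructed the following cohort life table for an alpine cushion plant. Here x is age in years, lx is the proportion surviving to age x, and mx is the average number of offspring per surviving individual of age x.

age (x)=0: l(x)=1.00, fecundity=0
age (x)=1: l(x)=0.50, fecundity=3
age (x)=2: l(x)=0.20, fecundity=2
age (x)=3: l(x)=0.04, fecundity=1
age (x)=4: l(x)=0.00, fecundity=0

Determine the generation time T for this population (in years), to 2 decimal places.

lx·mx: 0, 1.5, 0.4, 0.04, 0 → R0 = 1.94
x·lx·mx: 0, 1.5, 0.8, 0.12, 0 → Σ = 2.42
T = 2.42 / 1.94 = 1.247423… → 1.25

1.25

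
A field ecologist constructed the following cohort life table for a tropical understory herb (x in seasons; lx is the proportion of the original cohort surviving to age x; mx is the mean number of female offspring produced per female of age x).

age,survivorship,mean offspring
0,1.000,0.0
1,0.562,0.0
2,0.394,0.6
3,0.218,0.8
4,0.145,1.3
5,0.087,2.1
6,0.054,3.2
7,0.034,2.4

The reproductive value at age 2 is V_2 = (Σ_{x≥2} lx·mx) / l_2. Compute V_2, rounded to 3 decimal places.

lx·mx for x ≥ 2: 0.2364, 0.1744, 0.1885, 0.1827, 0.1728, 0.0816 → sum = 1.0364
V_2 = 1.0364 / l_2 = 1.0364 / 0.394 = 2.630457… → 2.630

2.630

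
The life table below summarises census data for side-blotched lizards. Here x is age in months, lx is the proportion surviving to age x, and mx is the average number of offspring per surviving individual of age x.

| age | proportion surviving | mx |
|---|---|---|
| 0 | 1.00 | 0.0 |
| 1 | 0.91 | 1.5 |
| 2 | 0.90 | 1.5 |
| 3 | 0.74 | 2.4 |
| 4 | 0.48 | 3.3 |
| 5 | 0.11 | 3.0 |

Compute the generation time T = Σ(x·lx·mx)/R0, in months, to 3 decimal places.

2.713

lx·mx: 0, 1.365, 1.35, 1.776, 1.584, 0.33 → R0 = 6.405
x·lx·mx: 0, 1.365, 2.7, 5.328, 6.336, 1.65 → Σ = 17.379
T = 17.379 / 6.405 = 2.713349… → 2.713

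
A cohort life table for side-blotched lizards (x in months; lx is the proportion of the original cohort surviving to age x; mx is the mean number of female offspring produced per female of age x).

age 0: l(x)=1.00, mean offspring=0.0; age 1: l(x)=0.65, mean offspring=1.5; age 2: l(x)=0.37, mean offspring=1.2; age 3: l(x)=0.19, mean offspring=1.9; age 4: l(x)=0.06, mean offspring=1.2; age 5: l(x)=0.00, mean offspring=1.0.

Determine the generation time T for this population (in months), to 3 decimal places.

lx·mx: 0, 0.975, 0.444, 0.361, 0.072, 0 → R0 = 1.852
x·lx·mx: 0, 0.975, 0.888, 1.083, 0.288, 0 → Σ = 3.234
T = 3.234 / 1.852 = 1.74622… → 1.746

1.746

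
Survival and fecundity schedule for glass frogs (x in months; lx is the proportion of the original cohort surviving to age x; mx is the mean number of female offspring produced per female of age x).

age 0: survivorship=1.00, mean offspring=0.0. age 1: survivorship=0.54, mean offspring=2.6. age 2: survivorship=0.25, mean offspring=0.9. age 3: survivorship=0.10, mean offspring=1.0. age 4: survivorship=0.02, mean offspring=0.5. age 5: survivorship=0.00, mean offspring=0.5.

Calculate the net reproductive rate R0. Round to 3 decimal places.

1.739

lx·mx by age: 0, 1.404, 0.225, 0.1, 0.01, 0
R0 = Σ lx·mx = 1.739 → 1.739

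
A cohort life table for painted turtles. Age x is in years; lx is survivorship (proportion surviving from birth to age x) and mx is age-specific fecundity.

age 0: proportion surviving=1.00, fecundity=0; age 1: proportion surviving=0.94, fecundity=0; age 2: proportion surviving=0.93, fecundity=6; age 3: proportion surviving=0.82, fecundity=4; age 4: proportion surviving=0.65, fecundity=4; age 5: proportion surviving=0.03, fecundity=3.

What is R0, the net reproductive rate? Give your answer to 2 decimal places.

11.55

lx·mx by age: 0, 0, 5.58, 3.28, 2.6, 0.09
R0 = Σ lx·mx = 11.55 → 11.55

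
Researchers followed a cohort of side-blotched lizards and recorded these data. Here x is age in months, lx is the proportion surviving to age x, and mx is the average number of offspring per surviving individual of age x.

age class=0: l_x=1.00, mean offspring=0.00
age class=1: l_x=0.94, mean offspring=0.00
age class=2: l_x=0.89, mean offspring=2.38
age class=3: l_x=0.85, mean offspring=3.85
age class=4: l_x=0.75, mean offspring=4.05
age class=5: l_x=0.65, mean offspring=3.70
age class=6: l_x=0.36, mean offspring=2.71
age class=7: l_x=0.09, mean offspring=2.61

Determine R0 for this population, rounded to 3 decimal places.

lx·mx by age: 0, 0, 2.1182, 3.2725, 3.0375, 2.405, 0.9756, 0.2349
R0 = Σ lx·mx = 12.0437 → 12.044

12.044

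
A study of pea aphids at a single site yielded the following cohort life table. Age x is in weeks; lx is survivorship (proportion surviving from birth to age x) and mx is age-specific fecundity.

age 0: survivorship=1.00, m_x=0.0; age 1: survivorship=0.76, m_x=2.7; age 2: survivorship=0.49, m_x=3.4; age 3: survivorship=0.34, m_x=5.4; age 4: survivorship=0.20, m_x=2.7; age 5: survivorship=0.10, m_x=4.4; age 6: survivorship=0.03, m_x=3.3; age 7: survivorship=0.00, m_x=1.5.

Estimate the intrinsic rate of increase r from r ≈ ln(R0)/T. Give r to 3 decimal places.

R0 = Σ lx·mx = 0 + 2.052 + 1.666 + 1.836 + 0.54 + 0.44 + 0.099 + 0 = 6.633
Σ x·lx·mx = 15.846; T = 15.846/6.633 = 2.38896…
r ≈ ln(R0)/T = ln(6.633)/2.38896… = 0.792… → 0.792

0.792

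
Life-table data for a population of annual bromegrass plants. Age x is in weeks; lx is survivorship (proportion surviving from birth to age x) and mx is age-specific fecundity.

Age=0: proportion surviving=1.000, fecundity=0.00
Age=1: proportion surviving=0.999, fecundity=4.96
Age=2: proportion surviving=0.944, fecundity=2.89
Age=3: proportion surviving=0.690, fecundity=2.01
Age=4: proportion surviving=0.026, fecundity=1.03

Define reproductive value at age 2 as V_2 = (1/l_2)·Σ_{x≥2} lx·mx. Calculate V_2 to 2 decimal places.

lx·mx for x ≥ 2: 2.72816, 1.3869, 0.02678 → sum = 4.14184
V_2 = 4.14184 / l_2 = 4.14184 / 0.944 = 4.387542… → 4.39

4.39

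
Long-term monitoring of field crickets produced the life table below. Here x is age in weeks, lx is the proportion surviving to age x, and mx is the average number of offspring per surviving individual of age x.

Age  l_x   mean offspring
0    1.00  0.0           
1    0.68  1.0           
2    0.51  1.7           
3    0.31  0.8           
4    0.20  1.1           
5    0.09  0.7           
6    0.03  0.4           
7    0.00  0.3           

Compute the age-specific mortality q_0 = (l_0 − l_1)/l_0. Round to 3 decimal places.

0.320

q_0 = (l_0 − l_1) / l_0 = (1 − 0.68) / 1
     = 0.32 / 1 = 0.32 → 0.320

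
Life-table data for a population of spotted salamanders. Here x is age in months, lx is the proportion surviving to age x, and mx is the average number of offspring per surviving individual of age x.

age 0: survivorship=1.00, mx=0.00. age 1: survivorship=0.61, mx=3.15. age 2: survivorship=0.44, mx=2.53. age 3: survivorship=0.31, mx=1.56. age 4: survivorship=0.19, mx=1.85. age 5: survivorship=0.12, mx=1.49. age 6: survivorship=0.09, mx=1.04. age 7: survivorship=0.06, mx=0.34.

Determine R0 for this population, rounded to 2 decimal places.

4.16

lx·mx by age: 0, 1.9215, 1.1132, 0.4836, 0.3515, 0.1788, 0.0936, 0.0204
R0 = Σ lx·mx = 4.1626 → 4.16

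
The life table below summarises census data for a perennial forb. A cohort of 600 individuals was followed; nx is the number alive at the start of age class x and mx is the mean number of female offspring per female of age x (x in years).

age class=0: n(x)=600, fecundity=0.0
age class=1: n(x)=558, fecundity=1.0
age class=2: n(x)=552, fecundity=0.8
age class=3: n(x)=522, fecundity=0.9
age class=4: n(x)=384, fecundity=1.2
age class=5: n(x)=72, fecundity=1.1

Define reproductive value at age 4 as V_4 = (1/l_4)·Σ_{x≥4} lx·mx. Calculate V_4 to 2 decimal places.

1.41

lx = nx/n0 = nx/600: 1, 0.93, 0.92, 0.87, 0.64, 0.12
lx·mx for x ≥ 4: 0.768, 0.132 → sum = 0.9
V_4 = 0.9 / l_4 = 0.9 / 0.64 = 1.40625 → 1.41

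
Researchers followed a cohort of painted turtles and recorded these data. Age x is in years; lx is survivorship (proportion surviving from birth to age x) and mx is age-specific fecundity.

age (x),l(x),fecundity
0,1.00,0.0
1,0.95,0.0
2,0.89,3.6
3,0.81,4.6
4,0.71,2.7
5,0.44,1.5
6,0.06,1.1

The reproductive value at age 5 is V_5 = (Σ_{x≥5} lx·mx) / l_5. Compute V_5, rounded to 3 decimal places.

1.650

lx·mx for x ≥ 5: 0.66, 0.066 → sum = 0.726
V_5 = 0.726 / l_5 = 0.726 / 0.44 = 1.65 → 1.650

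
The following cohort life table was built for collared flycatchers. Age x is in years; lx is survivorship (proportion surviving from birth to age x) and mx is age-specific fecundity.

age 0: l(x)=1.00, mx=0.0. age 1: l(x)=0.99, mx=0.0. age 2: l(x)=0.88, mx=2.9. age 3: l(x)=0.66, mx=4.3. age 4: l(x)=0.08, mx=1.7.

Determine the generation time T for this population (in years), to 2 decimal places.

2.56

lx·mx: 0, 0, 2.552, 2.838, 0.136 → R0 = 5.526
x·lx·mx: 0, 0, 5.104, 8.514, 0.544 → Σ = 14.162
T = 14.162 / 5.526 = 2.562794… → 2.56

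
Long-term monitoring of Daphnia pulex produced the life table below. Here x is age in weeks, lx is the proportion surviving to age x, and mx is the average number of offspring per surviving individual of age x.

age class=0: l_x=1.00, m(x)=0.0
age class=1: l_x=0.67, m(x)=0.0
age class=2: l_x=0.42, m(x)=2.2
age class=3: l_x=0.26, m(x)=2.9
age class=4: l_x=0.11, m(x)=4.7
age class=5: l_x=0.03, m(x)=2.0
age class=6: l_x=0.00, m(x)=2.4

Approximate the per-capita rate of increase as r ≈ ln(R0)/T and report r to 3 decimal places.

0.283

R0 = Σ lx·mx = 0 + 0 + 0.924 + 0.754 + 0.517 + 0.06 + 0 = 2.255
Σ x·lx·mx = 6.478; T = 6.478/2.255 = 2.87273…
r ≈ ln(R0)/T = ln(2.255)/2.87273… = 0.28306… → 0.283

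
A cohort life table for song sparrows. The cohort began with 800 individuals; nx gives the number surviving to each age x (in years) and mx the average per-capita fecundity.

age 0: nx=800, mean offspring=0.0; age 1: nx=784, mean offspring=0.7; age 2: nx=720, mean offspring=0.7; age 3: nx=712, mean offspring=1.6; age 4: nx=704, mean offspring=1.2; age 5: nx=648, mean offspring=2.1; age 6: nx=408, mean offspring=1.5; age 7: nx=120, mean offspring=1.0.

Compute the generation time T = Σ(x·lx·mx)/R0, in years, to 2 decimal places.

3.83

lx = nx/n0 = nx/800: 1, 0.98, 0.9, 0.89, 0.88, 0.81, 0.51, 0.15
lx·mx: 0, 0.686, 0.63, 1.424, 1.056, 1.701, 0.765, 0.15 → R0 = 6.412
x·lx·mx: 0, 0.686, 1.26, 4.272, 4.224, 8.505, 4.59, 1.05 → Σ = 24.587
T = 24.587 / 6.412 = 3.834529… → 3.83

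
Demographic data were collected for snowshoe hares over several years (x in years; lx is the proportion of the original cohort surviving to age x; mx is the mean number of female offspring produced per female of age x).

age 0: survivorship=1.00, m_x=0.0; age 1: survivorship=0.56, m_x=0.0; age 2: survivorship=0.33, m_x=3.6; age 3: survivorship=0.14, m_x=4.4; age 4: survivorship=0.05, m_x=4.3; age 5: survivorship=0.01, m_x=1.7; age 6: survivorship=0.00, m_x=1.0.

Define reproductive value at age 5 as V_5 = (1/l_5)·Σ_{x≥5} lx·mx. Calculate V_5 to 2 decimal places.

1.70

lx·mx for x ≥ 5: 0.017, 0 → sum = 0.017
V_5 = 0.017 / l_5 = 0.017 / 0.01 = 1.7 → 1.70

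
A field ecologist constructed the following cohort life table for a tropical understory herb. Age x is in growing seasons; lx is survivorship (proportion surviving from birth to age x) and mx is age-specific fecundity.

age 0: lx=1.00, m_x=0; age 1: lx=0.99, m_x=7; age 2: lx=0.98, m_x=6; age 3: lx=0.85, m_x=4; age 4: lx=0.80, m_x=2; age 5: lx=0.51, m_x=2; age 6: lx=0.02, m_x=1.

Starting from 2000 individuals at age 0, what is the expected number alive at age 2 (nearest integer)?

1960

Expected survivors = N0 · l_2 = 2000 × 0.98 = 1960 → 1960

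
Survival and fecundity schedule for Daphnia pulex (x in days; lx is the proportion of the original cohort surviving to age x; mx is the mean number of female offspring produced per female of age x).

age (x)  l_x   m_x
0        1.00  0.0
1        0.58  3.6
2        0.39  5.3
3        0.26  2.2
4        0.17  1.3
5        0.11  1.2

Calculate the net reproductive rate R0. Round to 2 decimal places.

lx·mx by age: 0, 2.088, 2.067, 0.572, 0.221, 0.132
R0 = Σ lx·mx = 5.08 → 5.08

5.08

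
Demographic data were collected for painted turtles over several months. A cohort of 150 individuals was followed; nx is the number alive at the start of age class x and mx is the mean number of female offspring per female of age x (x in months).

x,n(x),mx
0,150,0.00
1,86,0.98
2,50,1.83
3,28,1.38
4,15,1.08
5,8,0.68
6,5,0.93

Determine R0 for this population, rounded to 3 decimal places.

lx = nx/n0 = nx/150: 1, 0.57333…, 0.33333…, 0.18667…, 0.1, 0.05333…, 0.03333…
lx·mx by age: 0, 0.561867…, 0.61…, 0.2576…, 0.108, 0.036267…, 0.031…
R0 = Σ lx·mx = 1.604733… → 1.605

1.605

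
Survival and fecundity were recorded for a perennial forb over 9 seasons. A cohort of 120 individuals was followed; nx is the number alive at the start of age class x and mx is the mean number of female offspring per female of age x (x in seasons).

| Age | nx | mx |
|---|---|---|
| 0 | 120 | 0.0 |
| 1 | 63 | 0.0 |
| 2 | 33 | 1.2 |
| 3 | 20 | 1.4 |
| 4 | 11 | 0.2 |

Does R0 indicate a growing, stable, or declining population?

lx = nx/n0 = nx/120: 1, 0.525, 0.275, 0.16667…, 0.09167…
R0 = Σ lx·mx = 0 + 0 + 0.33 + 0.233333… + 0.018333… = 0.581667…
R0 < 1, so the population is declining.

declining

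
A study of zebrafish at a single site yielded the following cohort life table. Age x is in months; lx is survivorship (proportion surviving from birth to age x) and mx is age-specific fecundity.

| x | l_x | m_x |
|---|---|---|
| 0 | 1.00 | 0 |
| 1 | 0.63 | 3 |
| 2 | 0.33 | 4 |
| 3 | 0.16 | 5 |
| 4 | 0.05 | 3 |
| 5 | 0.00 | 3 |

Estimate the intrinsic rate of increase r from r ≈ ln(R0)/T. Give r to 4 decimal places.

0.7875

R0 = Σ lx·mx = 0 + 1.89 + 1.32 + 0.8 + 0.15 + 0 = 4.16
Σ x·lx·mx = 7.53; T = 7.53/4.16 = 1.8101…
r ≈ ln(R0)/T = ln(4.16)/1.8101… = 0.787536… → 0.7875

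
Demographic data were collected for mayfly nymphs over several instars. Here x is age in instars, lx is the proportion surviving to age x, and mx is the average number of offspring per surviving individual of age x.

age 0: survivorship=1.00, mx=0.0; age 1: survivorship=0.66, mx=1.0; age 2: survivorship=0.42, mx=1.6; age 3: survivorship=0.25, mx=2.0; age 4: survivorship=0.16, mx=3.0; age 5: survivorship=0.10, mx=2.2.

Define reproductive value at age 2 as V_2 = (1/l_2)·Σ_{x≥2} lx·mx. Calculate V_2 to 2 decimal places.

lx·mx for x ≥ 2: 0.672, 0.5, 0.48, 0.22 → sum = 1.872
V_2 = 1.872 / l_2 = 1.872 / 0.42 = 4.457143… → 4.46

4.46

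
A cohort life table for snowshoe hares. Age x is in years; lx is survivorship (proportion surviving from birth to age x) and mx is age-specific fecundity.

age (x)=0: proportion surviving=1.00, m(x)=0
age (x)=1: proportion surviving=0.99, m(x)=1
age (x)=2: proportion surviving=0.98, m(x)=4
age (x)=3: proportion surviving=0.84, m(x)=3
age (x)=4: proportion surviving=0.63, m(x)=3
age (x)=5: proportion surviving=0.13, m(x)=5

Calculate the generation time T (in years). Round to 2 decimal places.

2.73

lx·mx: 0, 0.99, 3.92, 2.52, 1.89, 0.65 → R0 = 9.97
x·lx·mx: 0, 0.99, 7.84, 7.56, 7.56, 3.25 → Σ = 27.2
T = 27.2 / 9.97 = 2.728185… → 2.73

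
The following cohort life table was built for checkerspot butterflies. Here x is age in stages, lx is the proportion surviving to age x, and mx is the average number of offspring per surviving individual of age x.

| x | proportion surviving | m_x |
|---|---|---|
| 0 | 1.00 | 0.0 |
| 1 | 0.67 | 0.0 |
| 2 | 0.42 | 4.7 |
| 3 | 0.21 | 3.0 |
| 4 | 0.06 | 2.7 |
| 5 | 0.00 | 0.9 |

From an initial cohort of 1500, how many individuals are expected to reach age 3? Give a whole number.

Expected survivors = N0 · l_3 = 1500 × 0.21 = 315 → 315

315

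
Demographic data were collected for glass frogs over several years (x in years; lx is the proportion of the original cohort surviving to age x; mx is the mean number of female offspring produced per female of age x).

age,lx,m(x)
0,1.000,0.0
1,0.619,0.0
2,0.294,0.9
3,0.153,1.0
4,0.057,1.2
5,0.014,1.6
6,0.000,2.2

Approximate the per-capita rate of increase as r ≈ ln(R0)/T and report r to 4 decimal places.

-0.2503

R0 = Σ lx·mx = 0 + 0 + 0.2646 + 0.153 + 0.0684 + 0.0224 + 0 = 0.5084
Σ x·lx·mx = 1.3738; T = 1.3738/0.5084 = 2.7022…
r ≈ ln(R0)/T = ln(0.5084)/2.7022… = -0.250346… → -0.2503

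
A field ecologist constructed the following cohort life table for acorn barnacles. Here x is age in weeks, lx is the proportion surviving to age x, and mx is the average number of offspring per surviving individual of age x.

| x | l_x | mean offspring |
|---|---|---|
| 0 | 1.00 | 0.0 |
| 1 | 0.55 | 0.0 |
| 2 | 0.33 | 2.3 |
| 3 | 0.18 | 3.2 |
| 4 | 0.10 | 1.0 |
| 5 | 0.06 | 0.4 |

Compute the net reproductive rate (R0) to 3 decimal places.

1.459

lx·mx by age: 0, 0, 0.759, 0.576, 0.1, 0.024
R0 = Σ lx·mx = 1.459 → 1.459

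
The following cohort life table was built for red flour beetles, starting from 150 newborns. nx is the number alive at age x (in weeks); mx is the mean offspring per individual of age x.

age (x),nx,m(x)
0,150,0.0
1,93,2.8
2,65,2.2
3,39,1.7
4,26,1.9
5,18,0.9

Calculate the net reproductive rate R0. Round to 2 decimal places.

3.57

lx = nx/n0 = nx/150: 1, 0.62, 0.43333…, 0.26, 0.17333…, 0.12
lx·mx by age: 0, 1.736, 0.953333…, 0.442, 0.329333…, 0.108
R0 = Σ lx·mx = 3.568667… → 3.57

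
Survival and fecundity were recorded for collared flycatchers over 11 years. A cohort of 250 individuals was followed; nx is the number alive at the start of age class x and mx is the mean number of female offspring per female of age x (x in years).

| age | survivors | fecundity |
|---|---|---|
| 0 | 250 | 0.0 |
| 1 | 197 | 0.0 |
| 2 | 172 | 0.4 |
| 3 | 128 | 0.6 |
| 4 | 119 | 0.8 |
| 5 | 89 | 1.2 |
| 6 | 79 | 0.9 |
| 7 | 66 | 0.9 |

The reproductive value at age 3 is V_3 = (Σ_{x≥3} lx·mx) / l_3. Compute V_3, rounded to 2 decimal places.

3.20

lx = nx/n0 = nx/250: 1, 0.788, 0.688, 0.512, 0.476, 0.356, 0.316, 0.264
lx·mx for x ≥ 3: 0.3072, 0.3808, 0.4272, 0.2844, 0.2376 → sum = 1.6372
V_3 = 1.6372 / l_3 = 1.6372 / 0.512 = 3.197656… → 3.20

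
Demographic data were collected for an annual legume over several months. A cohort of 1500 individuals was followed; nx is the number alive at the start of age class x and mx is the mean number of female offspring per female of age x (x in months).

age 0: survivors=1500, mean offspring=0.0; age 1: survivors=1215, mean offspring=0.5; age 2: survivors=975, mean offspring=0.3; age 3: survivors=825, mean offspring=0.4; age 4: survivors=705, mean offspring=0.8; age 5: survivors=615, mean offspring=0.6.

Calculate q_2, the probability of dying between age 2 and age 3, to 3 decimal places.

lx = nx/n0 = nx/1500: 1, 0.81, 0.65, 0.55, 0.47, 0.41
q_2 = (l_2 − l_3) / l_2 = (0.65 − 0.55) / 0.65
     = 0.1 / 0.65 = 0.153846… → 0.154

0.154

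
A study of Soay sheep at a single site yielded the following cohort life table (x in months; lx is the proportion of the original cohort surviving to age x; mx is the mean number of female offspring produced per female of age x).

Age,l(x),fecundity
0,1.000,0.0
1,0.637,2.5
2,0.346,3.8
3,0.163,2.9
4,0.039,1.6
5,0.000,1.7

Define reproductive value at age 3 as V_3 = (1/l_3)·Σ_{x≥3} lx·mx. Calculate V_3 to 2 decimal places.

3.28

lx·mx for x ≥ 3: 0.4727, 0.0624, 0 → sum = 0.5351
V_3 = 0.5351 / l_3 = 0.5351 / 0.163 = 3.282822… → 3.28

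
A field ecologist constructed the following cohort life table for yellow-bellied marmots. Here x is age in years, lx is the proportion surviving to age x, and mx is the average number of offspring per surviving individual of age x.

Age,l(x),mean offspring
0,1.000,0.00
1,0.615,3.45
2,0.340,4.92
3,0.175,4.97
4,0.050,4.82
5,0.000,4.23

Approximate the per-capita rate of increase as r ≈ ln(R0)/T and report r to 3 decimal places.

0.863

R0 = Σ lx·mx = 0 + 2.12175 + 1.6728 + 0.86975 + 0.241 + 0 = 4.9053
Σ x·lx·mx = 9.0406; T = 9.0406/4.9053 = 1.84303…
r ≈ ln(R0)/T = ln(4.9053)/1.84303… = 0.86288… → 0.863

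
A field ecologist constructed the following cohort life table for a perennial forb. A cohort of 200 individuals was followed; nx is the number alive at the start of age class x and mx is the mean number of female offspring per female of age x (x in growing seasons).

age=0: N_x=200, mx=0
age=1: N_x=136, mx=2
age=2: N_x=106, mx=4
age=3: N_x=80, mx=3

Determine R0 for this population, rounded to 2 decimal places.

4.68

lx = nx/n0 = nx/200: 1, 0.68, 0.53, 0.4
lx·mx by age: 0, 1.36, 2.12, 1.2
R0 = Σ lx·mx = 4.68 → 4.68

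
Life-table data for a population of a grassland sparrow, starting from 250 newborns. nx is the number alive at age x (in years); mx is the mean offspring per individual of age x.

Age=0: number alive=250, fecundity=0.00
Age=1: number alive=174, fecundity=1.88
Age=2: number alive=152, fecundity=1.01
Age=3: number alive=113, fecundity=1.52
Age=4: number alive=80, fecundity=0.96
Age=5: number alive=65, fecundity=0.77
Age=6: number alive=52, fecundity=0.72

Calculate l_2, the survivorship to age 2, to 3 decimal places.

0.608

l_2 = n_2/n_0 = 152/250 = 0.608 → 0.608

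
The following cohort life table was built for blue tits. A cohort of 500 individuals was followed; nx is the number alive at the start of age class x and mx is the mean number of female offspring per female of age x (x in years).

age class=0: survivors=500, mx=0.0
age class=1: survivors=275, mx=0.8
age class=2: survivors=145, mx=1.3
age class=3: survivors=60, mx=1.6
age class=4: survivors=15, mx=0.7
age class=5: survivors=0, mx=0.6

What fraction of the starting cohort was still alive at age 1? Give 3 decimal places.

l_1 = n_1/n_0 = 275/500 = 0.55 → 0.550

0.550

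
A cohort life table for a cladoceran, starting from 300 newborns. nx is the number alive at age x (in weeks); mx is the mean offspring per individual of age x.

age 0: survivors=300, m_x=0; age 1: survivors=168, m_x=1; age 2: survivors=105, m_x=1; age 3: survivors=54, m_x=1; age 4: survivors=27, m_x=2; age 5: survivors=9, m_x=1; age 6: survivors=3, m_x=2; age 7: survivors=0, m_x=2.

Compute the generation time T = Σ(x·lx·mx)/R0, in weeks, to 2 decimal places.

2.11

lx = nx/n0 = nx/300: 1, 0.56, 0.35, 0.18, 0.09, 0.03, 0.01, 0
lx·mx: 0, 0.56, 0.35, 0.18, 0.18, 0.03, 0.02, 0 → R0 = 1.32
x·lx·mx: 0, 0.56, 0.7, 0.54, 0.72, 0.15, 0.12, 0 → Σ = 2.79
T = 2.79 / 1.32 = 2.113636… → 2.11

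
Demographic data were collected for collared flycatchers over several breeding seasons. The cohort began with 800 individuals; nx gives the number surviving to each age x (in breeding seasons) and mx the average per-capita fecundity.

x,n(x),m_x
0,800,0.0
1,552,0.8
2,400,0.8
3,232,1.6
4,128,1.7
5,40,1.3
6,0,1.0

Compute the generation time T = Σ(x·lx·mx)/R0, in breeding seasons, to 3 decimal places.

lx = nx/n0 = nx/800: 1, 0.69, 0.5, 0.29, 0.16, 0.05, 0
lx·mx: 0, 0.552, 0.4, 0.464, 0.272, 0.065, 0 → R0 = 1.753
x·lx·mx: 0, 0.552, 0.8, 1.392, 1.088, 0.325, 0 → Σ = 4.157
T = 4.157 / 1.753 = 2.371363… → 2.371

2.371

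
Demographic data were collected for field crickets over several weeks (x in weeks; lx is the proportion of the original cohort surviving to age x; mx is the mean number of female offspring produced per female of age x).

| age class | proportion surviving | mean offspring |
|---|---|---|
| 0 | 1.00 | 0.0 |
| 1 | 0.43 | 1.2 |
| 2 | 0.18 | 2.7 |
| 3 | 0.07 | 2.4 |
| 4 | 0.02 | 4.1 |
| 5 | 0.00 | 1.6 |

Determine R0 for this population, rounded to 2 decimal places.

1.25

lx·mx by age: 0, 0.516, 0.486, 0.168, 0.082, 0
R0 = Σ lx·mx = 1.252 → 1.25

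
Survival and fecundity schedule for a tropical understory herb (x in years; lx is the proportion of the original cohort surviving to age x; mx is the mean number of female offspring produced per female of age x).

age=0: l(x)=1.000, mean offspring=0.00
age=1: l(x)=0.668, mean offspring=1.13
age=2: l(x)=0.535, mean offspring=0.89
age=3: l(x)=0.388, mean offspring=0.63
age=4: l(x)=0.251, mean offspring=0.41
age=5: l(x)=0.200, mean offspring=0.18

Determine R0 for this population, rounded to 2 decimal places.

lx·mx by age: 0, 0.75484, 0.47615, 0.24444, 0.10291, 0.036
R0 = Σ lx·mx = 1.61434 → 1.61

1.61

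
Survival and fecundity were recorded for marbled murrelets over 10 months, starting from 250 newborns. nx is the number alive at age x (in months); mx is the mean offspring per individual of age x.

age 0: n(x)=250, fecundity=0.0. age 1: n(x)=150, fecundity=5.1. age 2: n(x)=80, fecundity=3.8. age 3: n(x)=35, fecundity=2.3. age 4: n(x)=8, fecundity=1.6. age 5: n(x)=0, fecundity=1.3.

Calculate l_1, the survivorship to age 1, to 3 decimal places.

0.600

l_1 = n_1/n_0 = 150/250 = 0.6 → 0.600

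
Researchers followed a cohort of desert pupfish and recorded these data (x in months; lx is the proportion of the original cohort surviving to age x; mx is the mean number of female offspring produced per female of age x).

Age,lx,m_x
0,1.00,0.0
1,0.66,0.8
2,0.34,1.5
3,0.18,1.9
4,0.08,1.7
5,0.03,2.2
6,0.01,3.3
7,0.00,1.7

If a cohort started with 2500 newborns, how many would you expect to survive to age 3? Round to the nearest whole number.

Expected survivors = N0 · l_3 = 2500 × 0.18 = 450 → 450

450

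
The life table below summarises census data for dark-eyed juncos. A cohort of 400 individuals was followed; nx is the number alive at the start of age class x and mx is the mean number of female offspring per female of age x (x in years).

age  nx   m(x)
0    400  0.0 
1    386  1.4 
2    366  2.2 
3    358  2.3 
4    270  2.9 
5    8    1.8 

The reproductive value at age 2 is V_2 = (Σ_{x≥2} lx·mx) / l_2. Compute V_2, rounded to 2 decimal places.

lx = nx/n0 = nx/400: 1, 0.965, 0.915, 0.895, 0.675, 0.02
lx·mx for x ≥ 2: 2.013, 2.0585, 1.9575, 0.036 → sum = 6.065
V_2 = 6.065 / l_2 = 6.065 / 0.915 = 6.628415… → 6.63

6.63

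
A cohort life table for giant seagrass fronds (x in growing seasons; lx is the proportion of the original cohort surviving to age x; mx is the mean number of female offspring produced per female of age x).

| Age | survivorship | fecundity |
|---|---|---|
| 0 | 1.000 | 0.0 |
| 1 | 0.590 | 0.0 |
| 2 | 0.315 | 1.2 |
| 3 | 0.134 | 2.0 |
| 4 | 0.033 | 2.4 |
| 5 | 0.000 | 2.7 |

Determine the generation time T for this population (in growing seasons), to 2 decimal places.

lx·mx: 0, 0, 0.378, 0.268, 0.0792, 0 → R0 = 0.7252
x·lx·mx: 0, 0, 0.756, 0.804, 0.3168, 0 → Σ = 1.8768
T = 1.8768 / 0.7252 = 2.587976… → 2.59

2.59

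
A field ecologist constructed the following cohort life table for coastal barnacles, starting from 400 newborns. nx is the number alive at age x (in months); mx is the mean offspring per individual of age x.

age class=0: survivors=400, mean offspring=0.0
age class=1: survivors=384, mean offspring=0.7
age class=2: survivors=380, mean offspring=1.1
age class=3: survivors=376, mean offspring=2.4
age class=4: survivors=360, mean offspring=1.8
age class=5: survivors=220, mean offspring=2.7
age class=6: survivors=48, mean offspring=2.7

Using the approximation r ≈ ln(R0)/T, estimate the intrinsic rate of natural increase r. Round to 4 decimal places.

lx = nx/n0 = nx/400: 1, 0.96, 0.95, 0.94, 0.9, 0.55, 0.12
R0 = Σ lx·mx = 0 + 0.672 + 1.045 + 2.256 + 1.62 + 1.485 + 0.324 = 7.402
Σ x·lx·mx = 25.379; T = 25.379/7.402 = 3.42867…
r ≈ ln(R0)/T = ln(7.402)/3.42867… = 0.583827… → 0.5838

0.5838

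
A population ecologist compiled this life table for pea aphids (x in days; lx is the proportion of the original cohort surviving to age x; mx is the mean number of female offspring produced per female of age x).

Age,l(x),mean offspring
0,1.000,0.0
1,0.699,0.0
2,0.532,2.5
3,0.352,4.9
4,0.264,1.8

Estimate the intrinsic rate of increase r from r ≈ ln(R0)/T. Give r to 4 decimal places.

R0 = Σ lx·mx = 0 + 0 + 1.33 + 1.7248 + 0.4752 = 3.53
Σ x·lx·mx = 9.7352; T = 9.7352/3.53 = 2.75785…
r ≈ ln(R0)/T = ln(3.53)/2.75785… = 0.457349… → 0.4573

0.4573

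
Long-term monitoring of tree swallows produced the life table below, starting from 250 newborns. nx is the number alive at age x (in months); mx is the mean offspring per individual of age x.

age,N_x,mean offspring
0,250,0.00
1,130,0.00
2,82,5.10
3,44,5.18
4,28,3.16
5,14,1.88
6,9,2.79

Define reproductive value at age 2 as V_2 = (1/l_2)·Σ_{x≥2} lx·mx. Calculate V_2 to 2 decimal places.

9.59

lx = nx/n0 = nx/250: 1, 0.52, 0.328, 0.176, 0.112, 0.056, 0.036
lx·mx for x ≥ 2: 1.6728, 0.91168, 0.35392, 0.10528, 0.10044 → sum = 3.14412
V_2 = 3.14412 / l_2 = 3.14412 / 0.328 = 9.585732… → 9.59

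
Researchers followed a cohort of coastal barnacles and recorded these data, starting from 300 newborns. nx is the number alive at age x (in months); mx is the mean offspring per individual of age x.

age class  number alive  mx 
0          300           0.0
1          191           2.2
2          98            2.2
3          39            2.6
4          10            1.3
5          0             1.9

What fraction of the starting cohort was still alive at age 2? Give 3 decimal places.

0.327

l_2 = n_2/n_0 = 98/300 = 0.326667… → 0.327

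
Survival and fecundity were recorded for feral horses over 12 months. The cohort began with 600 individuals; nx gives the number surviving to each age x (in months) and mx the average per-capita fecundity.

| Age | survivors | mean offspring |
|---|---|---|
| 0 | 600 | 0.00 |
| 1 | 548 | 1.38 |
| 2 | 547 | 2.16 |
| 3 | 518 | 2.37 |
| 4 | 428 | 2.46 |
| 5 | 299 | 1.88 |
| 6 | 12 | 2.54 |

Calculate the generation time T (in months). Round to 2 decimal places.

lx = nx/n0 = nx/600: 1, 0.91333…, 0.91167…, 0.86333…, 0.71333…, 0.49833…, 0.02
lx·mx: 0, 1.2604…, 1.9692…, 2.0461…, 1.7548…, 0.936867…, 0.0508 → R0 = 8.018167…
x·lx·mx: 0, 1.2604…, 3.9384…, 6.1383…, 7.0192…, 4.684333…, 0.3048 → Σ = 23.345433…
T = 23.345433… / 8.018167… = 2.911567… → 2.91

2.91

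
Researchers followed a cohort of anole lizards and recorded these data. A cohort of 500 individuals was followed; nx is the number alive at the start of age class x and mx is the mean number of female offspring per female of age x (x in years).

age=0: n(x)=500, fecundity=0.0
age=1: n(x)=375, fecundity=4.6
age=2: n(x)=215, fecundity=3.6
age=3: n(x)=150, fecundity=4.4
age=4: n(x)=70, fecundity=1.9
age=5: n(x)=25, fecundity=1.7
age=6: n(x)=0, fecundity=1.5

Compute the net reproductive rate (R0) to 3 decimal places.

lx = nx/n0 = nx/500: 1, 0.75, 0.43, 0.3, 0.14, 0.05, 0
lx·mx by age: 0, 3.45, 1.548, 1.32, 0.266, 0.085, 0
R0 = Σ lx·mx = 6.669 → 6.669

6.669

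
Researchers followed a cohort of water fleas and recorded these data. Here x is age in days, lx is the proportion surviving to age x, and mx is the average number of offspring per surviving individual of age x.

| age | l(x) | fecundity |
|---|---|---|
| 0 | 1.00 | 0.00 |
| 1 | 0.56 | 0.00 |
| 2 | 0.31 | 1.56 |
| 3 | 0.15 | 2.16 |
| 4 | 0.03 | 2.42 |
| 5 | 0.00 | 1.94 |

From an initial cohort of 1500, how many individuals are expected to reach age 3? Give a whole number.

225

Expected survivors = N0 · l_3 = 1500 × 0.15 = 225 → 225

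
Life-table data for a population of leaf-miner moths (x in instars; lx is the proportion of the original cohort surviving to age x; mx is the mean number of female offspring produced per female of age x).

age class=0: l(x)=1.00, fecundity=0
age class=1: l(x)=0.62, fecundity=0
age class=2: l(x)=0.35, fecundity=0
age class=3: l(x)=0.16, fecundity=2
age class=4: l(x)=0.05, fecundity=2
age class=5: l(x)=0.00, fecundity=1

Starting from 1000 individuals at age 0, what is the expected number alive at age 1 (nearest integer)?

Expected survivors = N0 · l_1 = 1000 × 0.62 = 620 → 620

620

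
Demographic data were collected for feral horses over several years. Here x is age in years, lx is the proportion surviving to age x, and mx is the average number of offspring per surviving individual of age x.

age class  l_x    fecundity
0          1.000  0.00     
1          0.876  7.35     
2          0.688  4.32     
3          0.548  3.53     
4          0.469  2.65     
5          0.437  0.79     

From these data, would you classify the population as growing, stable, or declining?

growing

R0 = Σ lx·mx = 0 + 6.4386 + 2.97216 + 1.93444 + 1.24285 + 0.34523 = 12.93328
R0 > 1, so the population is growing.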